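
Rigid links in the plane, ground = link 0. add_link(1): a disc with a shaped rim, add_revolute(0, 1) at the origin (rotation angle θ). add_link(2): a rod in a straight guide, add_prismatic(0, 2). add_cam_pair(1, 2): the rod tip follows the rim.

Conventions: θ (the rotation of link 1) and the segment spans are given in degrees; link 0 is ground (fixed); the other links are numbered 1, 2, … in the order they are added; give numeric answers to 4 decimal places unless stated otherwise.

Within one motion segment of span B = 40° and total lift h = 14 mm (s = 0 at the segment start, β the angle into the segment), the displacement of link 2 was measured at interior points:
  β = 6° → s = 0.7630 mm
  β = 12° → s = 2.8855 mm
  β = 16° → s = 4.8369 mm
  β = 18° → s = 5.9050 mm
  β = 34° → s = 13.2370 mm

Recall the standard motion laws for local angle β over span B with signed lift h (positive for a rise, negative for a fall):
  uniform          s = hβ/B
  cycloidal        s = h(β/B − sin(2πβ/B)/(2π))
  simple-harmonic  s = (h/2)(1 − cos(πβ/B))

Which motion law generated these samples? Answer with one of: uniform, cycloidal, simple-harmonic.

candidates at β/B = r: uniform s = h·r (linear in β); cycloidal s = h·(r − sin(2πr)/(2π)); simple-harmonic s = (h/2)(1 − cos(πr))
β=6°: printed 0.7630 | uniform 2.1000, cycloidal 0.2974, simple-harmonic 0.7630
β=12°: printed 2.8855 | uniform 4.2000, cycloidal 2.0809, simple-harmonic 2.8855
β=16°: printed 4.8369 | uniform 5.6000, cycloidal 4.2903, simple-harmonic 4.8369
β=18°: printed 5.9050 | uniform 6.3000, cycloidal 5.6115, simple-harmonic 5.9050
β=34°: printed 13.2370 | uniform 11.9000, cycloidal 13.7026, simple-harmonic 13.2370
only one law matches every sample → simple-harmonic

simple-harmonic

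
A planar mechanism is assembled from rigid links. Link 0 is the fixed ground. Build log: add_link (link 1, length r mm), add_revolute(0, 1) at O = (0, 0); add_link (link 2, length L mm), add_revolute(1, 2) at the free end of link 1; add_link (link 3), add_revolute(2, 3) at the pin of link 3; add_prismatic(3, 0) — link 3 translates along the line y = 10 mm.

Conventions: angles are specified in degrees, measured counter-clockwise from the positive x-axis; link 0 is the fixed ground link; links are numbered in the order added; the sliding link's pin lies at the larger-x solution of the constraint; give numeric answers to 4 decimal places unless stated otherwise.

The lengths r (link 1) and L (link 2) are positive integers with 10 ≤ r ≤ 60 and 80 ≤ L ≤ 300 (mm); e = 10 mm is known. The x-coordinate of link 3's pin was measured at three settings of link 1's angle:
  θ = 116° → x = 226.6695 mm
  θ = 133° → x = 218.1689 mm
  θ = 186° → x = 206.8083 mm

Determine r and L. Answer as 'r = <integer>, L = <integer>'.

constraint per measurement: (x − r cos θ)² + (r sin θ − e)² = L²
subtracting the θ₁ and θ₂ equations cancels the r² and L² terms:
r = (x₁² − x₂²) / (2[(x₁cos θ₁ + e sin θ₁) − (x₂cos θ₂ + e sin θ₂)]) = 37.0000 → r = 37
L² = (x₁ − r cos θ₁)² + (r sin θ₁ − e)² = 59535.9919 → L = 244.0000 → L = 244
check at θ₃=186°: x = 206.8083 (printed 206.8083) ✓

r = 37, L = 244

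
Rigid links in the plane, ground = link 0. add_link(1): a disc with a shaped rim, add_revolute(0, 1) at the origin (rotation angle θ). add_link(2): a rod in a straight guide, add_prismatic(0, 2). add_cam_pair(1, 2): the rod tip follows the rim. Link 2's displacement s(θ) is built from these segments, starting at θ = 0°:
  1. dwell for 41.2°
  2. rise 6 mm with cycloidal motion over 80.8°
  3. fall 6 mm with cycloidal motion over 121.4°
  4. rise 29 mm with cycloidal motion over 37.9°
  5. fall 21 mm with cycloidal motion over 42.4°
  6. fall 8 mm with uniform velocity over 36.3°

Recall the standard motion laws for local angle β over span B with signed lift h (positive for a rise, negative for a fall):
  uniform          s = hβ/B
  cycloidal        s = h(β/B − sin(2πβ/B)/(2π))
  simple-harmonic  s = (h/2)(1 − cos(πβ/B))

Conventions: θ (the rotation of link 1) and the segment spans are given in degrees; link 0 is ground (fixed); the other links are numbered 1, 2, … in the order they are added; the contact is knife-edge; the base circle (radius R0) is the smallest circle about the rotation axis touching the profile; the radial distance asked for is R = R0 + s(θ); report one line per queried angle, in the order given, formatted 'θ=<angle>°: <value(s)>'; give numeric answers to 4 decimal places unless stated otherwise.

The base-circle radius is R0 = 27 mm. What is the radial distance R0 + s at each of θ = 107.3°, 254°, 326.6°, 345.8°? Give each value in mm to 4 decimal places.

segment 1 (0° to 41.2°, dwell): s unchanged at 0.0000
θ = 107.3° falls in segment 2 (41.2° to 122°, cycloidal, h = 6): β = 107.3 − 41.2 = 66.1°, B = 80.8°; Δs = 6·(0.8181 − sin(2π·0.8181)/(2π)) = 5.7773; s = 0.0000 + 5.7773 = 5.7773
segment 2 (41.2° to 122°, cycloidal, h = 6) is passed completely: s = 0.0000 + (6) = 6.0000
segment 3 (122° to 243.4°, cycloidal, h = -6) is passed completely: s = 6.0000 + (-6) = 0.0000
θ = 254° falls in segment 4 (243.4° to 281.3°, cycloidal, h = 29): β = 254 − 243.4 = 10.6°, B = 37.9°; Δs = 29·(0.2797 − sin(2π·0.2797)/(2π)) = 3.5754; s = 0.0000 + 3.5754 = 3.5754
segment 4 (243.4° to 281.3°, cycloidal, h = 29) is passed completely: s = 0.0000 + (29) = 29.0000
segment 5 (281.3° to 323.7°, cycloidal, h = -21) is passed completely: s = 29.0000 + (-21) = 8.0000
θ = 326.6° falls in segment 6 (323.7° to 360°, uniform, h = -8): β = 326.6 − 323.7 = 2.9°, B = 36.3°; Δs = -8·2.9/36.3 = -0.6391; s = 8.0000 − 0.6391 = 7.3609
θ = 345.8° falls in segment 6 (323.7° to 360°, uniform, h = -8): β = 345.8 − 323.7 = 22.1°, B = 36.3°; Δs = -8·22.1/36.3 = -4.8705; s = 8.0000 − 4.8705 = 3.1295
θ=107.3°: R = R0 + s = 27 + 5.7773 = 32.7773
θ=254°: R = R0 + s = 27 + 3.5754 = 30.5754
θ=326.6°: R = R0 + s = 27 + 7.3609 = 34.3609
θ=345.8°: R = R0 + s = 27 + 3.1295 = 30.1295

θ=107.3°: 32.7773
θ=254°: 30.5754
θ=326.6°: 34.3609
θ=345.8°: 30.1295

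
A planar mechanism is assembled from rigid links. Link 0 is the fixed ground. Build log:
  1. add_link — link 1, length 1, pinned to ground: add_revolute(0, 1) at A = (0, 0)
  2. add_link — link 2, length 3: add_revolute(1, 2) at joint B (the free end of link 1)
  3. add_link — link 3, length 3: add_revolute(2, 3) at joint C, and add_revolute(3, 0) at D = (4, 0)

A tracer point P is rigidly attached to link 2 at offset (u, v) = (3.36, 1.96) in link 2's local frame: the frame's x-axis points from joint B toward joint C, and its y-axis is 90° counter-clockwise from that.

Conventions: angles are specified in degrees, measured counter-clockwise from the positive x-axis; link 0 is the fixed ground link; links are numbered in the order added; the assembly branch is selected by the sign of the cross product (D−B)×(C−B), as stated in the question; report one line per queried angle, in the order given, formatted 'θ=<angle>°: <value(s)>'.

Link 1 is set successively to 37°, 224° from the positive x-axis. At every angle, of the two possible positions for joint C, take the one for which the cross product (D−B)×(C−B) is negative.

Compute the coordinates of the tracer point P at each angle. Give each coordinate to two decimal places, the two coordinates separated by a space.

A=(0,0), D=(4.00,0)
θ=37°: B = A + 1.00·(cos37°, sin37°) = (0.7986, 0.6018)
θ=37°: |BD| = 3.2574
θ=37°: circle(B,3.00) ∩ circle(D,3.00): a=1.6287, h=2.5194
θ=37°:   candidates: C₊=(2.8648,2.7769) cross=8.207; C₋=(1.9339,-2.1751) cross=-8.207
θ=37°:   branch - wants cross < 0 → take C=(1.9339,-2.1751) (cross=-8.207)
θ=37°: ex = (C−B)/|BC| = (0.3784,-0.9256); ey = (0.9256,0.3784)
θ=37°: P = B + 3.36·ex + 1.96·ey = (3.8843,-1.7667)
θ=224°: B = A + 1.00·(cos224°, sin224°) = (-0.7193, -0.6947)
θ=224°: |BD| = 4.7702
θ=224°: circle(B,3.00) ∩ circle(D,3.00): a=2.3851, h=1.8197
θ=224°:   candidates: C₊=(1.3753,1.4530) cross=8.680; C₋=(1.9053,-2.1476) cross=-8.680
θ=224°:   branch - wants cross < 0 → take C=(1.9053,-2.1476) (cross=-8.680)
θ=224°: ex = (C−B)/|BC| = (0.8749,-0.4843); ey = (0.4843,0.8749)
θ=224°: P = B + 3.36·ex + 1.96·ey = (3.1696,-0.6072)

θ=37°: 3.88 -1.77
θ=224°: 3.17 -0.61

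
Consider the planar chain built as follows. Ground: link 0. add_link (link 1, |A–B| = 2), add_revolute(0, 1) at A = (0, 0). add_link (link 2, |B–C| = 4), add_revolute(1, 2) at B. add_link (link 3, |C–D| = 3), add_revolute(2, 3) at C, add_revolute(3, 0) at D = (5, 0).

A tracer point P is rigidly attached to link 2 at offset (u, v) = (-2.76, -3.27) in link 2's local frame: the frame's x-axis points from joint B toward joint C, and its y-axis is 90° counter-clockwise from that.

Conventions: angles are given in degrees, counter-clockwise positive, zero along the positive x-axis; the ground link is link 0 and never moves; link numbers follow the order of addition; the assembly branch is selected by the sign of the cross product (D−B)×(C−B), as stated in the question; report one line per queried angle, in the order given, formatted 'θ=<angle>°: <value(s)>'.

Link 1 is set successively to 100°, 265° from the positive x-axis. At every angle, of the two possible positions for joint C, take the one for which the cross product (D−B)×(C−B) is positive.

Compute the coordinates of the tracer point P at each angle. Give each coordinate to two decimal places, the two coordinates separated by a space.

A=(0,0), D=(5.00,0)
θ=100°: B = A + 2.00·(cos100°, sin100°) = (-0.3473, 1.9696)
θ=100°: |BD| = 5.6985
θ=100°: circle(B,4.00) ∩ circle(D,3.00): a=3.4634, h=2.0011
θ=100°:   candidates: C₊=(3.5944,2.6503) cross=11.403; C₋=(2.2110,-1.1053) cross=-11.403
θ=100°:   branch + wants cross > 0 → take C=(3.5944,2.6503) (cross=11.403)
θ=100°: ex = (C−B)/|BC| = (0.9854,0.1702); ey = (-0.1702,0.9854)
θ=100°: P = B + -2.76·ex + -3.27·ey = (-2.5106,-1.7224)
θ=265°: B = A + 2.00·(cos265°, sin265°) = (-0.1743, -1.9924)
θ=265°: |BD| = 5.5446
θ=265°: circle(B,4.00) ∩ circle(D,3.00): a=3.4036, h=2.1014
θ=265°:   candidates: C₊=(2.2468,1.1916) cross=11.651; C₋=(3.7570,-2.7304) cross=-11.651
θ=265°:   branch + wants cross > 0 → take C=(2.2468,1.1916) (cross=11.651)
θ=265°: ex = (C−B)/|BC| = (0.6053,0.7960); ey = (-0.7960,0.6053)
θ=265°: P = B + -2.76·ex + -3.27·ey = (0.7581,-6.1687)

θ=100°: -2.51 -1.72
θ=265°: 0.76 -6.17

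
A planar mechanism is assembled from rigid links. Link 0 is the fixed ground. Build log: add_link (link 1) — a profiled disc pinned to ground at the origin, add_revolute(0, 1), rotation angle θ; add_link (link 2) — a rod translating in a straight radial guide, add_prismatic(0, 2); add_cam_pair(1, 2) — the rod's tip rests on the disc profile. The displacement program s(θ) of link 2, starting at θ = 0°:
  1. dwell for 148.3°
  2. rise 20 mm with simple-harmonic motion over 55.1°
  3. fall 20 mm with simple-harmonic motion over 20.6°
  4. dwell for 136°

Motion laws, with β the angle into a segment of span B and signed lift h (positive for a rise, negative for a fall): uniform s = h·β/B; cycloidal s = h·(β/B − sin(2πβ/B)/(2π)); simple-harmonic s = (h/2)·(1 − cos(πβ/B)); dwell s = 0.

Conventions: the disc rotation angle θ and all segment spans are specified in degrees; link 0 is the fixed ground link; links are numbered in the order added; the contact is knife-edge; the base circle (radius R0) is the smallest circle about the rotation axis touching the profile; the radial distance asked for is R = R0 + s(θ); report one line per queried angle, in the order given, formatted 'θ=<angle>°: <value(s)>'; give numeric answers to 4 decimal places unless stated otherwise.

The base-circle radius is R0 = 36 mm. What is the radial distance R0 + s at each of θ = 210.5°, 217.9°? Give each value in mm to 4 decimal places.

seg 1 [0°–148.3°] dwell: s stays 0.0000
seg 2 [148.3°–203.4°] simple-harmonic, h=20: full span → s += 20 → s = 20.0000
seg 3 [203.4°–224°] simple-harmonic, h=-20: θ=210.5° here. β=7.1, B=20.6. -20/2·(1 − cos(π·0.3447)) = -5.3113 → s = 14.6887
seg 3 [203.4°–224°] simple-harmonic, h=-20: θ=217.9° here. β=14.5, B=20.6. -20/2·(1 − cos(π·0.7039)) = -15.9761 → s = 4.0239
θ=210.5°: R = R0 + s = 36 + 14.6887 = 50.6887
θ=217.9°: R = R0 + s = 36 + 4.0239 = 40.0239

θ=210.5°: 50.6887
θ=217.9°: 40.0239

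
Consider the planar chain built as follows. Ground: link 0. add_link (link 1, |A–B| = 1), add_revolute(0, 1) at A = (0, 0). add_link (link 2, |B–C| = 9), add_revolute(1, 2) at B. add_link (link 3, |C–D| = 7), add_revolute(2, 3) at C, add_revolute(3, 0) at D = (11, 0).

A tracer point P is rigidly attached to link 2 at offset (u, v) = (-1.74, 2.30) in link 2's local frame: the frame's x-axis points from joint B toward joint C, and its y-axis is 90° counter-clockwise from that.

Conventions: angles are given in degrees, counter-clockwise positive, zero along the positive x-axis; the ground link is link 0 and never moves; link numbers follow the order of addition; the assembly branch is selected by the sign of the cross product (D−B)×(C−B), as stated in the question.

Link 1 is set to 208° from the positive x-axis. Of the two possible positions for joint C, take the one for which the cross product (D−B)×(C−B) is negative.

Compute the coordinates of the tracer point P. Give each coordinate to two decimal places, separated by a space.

A=(0,0), D=(11.00,0)
B = A + 1.00·(cos208°, sin208°) = (-0.8829, -0.4695)
|BD| = 11.8922
circle(B,9.00) ∩ circle(D,7.00): a=7.2915, h=5.2758
  candidates: C₊=(6.1946,5.0900) cross=62.740; C₋=(6.6112,-5.4533) cross=-62.740
  branch - wants cross < 0 → take C=(6.6112,-5.4533) (cross=-62.740)
ex = (C−B)/|BC| = (0.8327,-0.5538); ey = (0.5538,0.8327)
P = B + -1.74·ex + 2.30·ey = (-1.0582,2.4092)

-1.06 2.41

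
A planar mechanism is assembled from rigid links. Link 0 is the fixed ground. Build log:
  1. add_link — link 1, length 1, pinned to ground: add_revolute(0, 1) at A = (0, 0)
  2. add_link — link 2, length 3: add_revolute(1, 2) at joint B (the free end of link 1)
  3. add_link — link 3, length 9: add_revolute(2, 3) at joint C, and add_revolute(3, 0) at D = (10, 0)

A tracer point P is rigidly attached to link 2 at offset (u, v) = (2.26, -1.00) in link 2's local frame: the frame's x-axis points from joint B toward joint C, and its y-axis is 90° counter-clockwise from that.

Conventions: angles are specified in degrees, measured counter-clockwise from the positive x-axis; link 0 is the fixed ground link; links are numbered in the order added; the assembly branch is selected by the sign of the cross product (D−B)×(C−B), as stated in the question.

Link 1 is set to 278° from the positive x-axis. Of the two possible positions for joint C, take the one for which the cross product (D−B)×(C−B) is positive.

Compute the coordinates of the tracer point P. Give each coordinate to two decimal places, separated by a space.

A=(0,0), D=(10.00,0)
B = A + 1.00·(cos278°, sin278°) = (0.1392, -0.9903)
|BD| = 9.9104
circle(B,3.00) ∩ circle(D,9.00): a=1.3227, h=2.6927
  candidates: C₊=(1.1862,1.8211) cross=26.686; C₋=(1.7243,-3.5373) cross=-26.686
  branch + wants cross > 0 → take C=(1.1862,1.8211) (cross=26.686)
ex = (C−B)/|BC| = (0.3490,0.9371); ey = (-0.9371,0.3490)
P = B + 2.26·ex + -1.00·ey = (1.8650,0.7786)

1.87 0.78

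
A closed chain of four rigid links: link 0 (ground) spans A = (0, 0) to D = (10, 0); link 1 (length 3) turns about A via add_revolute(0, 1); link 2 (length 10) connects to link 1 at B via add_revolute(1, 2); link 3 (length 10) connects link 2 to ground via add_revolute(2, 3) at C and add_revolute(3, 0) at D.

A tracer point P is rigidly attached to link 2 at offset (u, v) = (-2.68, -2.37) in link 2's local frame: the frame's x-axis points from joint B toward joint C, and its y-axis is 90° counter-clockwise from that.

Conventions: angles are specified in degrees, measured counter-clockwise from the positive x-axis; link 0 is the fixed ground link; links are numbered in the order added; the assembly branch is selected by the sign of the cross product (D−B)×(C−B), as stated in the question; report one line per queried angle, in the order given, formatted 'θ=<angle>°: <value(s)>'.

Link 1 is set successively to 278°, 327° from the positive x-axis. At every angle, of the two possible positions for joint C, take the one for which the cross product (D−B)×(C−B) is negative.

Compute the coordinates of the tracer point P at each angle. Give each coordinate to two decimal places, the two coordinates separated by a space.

A=(0,0), D=(10.00,0)
θ=278°: B = A + 3.00·(cos278°, sin278°) = (0.4175, -2.9708)
θ=278°: |BD| = 10.0324
θ=278°: circle(B,10.00) ∩ circle(D,10.00): a=5.0162, h=8.6509
θ=278°:   candidates: C₊=(2.6471,6.7775) cross=86.789; C₋=(7.7705,-9.7483) cross=-86.789
θ=278°:   branch - wants cross < 0 → take C=(7.7705,-9.7483) (cross=-86.789)
θ=278°: ex = (C−B)/|BC| = (0.7353,-0.6777); ey = (0.6777,0.7353)
θ=278°: P = B + -2.68·ex + -2.37·ey = (-3.1593,-2.8971)
θ=327°: B = A + 3.00·(cos327°, sin327°) = (2.5160, -1.6339)
θ=327°: |BD| = 7.6603
θ=327°: circle(B,10.00) ∩ circle(D,10.00): a=3.8301, h=9.2374
θ=327°:   candidates: C₊=(4.2877,8.2079) cross=70.761; C₋=(8.2283,-9.8418) cross=-70.761
θ=327°:   branch - wants cross < 0 → take C=(8.2283,-9.8418) (cross=-70.761)
θ=327°: ex = (C−B)/|BC| = (0.5712,-0.8208); ey = (0.8208,0.5712)
θ=327°: P = B + -2.68·ex + -2.37·ey = (-0.9602,-0.7880)

θ=278°: -3.16 -2.90
θ=327°: -0.96 -0.79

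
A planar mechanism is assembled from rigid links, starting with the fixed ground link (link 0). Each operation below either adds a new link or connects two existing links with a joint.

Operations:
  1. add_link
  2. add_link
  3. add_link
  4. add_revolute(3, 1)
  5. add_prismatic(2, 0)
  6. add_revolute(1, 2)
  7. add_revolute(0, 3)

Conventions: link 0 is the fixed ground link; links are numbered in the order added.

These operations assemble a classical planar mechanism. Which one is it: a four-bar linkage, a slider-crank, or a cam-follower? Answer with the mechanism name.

links: 4 (incl. ground); joints: 3 revolute, 1 prismatic, 0 higher (cam) pair, forming one closed loop
4 links, 3 revolutes + 1 prismatic in one loop → slider-crank

slider-crank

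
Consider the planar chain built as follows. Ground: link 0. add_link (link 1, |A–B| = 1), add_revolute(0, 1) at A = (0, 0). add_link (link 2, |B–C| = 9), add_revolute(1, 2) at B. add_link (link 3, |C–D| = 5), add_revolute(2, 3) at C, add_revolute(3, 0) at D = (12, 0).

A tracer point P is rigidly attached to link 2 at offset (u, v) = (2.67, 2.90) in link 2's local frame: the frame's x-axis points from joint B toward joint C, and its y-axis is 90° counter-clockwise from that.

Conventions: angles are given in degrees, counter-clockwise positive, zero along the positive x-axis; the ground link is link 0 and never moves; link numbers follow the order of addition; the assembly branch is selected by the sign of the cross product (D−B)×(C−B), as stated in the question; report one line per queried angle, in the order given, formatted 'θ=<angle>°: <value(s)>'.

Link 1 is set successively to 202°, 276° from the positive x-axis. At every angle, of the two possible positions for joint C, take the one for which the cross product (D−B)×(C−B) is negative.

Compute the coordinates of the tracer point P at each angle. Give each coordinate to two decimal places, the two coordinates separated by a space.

A=(0,0), D=(12.00,0)
θ=202°: B = A + 1.00·(cos202°, sin202°) = (-0.9272, -0.3746)
θ=202°: |BD| = 12.9326
θ=202°: circle(B,9.00) ∩ circle(D,5.00): a=8.6314, h=2.5494
θ=202°:   candidates: C₊=(7.6267,2.4237) cross=32.970; C₋=(7.7744,-2.6729) cross=-32.970
θ=202°:   branch - wants cross < 0 → take C=(7.7744,-2.6729) (cross=-32.970)
θ=202°: ex = (C−B)/|BC| = (0.9668,-0.2554); ey = (0.2554,0.9668)
θ=202°: P = B + 2.67·ex + 2.90·ey = (2.3949,1.7474)
θ=276°: B = A + 1.00·(cos276°, sin276°) = (0.1045, -0.9945)
θ=276°: |BD| = 11.9370
θ=276°: circle(B,9.00) ∩ circle(D,5.00): a=8.3141, h=3.4460
θ=276°:   candidates: C₊=(8.1027,3.1322) cross=41.135; C₋=(8.6769,-3.7359) cross=-41.135
θ=276°:   branch - wants cross < 0 → take C=(8.6769,-3.7359) (cross=-41.135)
θ=276°: ex = (C−B)/|BC| = (0.9525,-0.3046); ey = (0.3046,0.9525)
θ=276°: P = B + 2.67·ex + 2.90·ey = (3.5310,0.9544)

θ=202°: 2.39 1.75
θ=276°: 3.53 0.95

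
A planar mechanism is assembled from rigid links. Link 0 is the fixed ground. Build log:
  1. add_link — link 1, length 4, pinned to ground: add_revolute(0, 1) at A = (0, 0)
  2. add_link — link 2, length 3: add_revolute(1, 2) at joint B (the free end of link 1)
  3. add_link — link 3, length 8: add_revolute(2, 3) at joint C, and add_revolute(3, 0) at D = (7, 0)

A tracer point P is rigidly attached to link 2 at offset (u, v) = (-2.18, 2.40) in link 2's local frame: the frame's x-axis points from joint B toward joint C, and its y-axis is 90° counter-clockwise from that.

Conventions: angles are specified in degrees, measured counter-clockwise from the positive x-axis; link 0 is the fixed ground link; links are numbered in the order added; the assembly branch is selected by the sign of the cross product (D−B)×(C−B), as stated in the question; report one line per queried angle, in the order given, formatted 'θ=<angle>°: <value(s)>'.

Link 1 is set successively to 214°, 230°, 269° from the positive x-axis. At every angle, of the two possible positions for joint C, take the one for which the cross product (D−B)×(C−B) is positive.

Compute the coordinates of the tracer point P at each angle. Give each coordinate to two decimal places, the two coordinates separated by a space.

A=(0,0), D=(7.00,0)
θ=214°: B = A + 4.00·(cos214°, sin214°) = (-3.3162, -2.2368)
θ=214°: |BD| = 10.5559
θ=214°: circle(B,3.00) ∩ circle(D,8.00): a=2.6727, h=1.3625
θ=214°:   candidates: C₊=(-0.9928,-0.3388) cross=14.383; C₋=(-0.4154,-3.0020) cross=-14.383
θ=214°:   branch + wants cross > 0 → take C=(-0.9928,-0.3388) (cross=14.383)
θ=214°: ex = (C−B)/|BC| = (0.7744,0.6326); ey = (-0.6326,0.7744)
θ=214°: P = B + -2.18·ex + 2.40·ey = (-6.5228,-1.7573)
θ=230°: B = A + 4.00·(cos230°, sin230°) = (-2.5712, -3.0642)
θ=230°: |BD| = 10.0497
θ=230°: circle(B,3.00) ∩ circle(D,8.00): a=2.2884, h=1.9399
θ=230°:   candidates: C₊=(-0.9832,-0.5189) cross=19.495; C₋=(0.1998,-4.2139) cross=-19.495
θ=230°:   branch + wants cross > 0 → take C=(-0.9832,-0.5189) (cross=19.495)
θ=230°: ex = (C−B)/|BC| = (0.5293,0.8484); ey = (-0.8484,0.5293)
θ=230°: P = B + -2.18·ex + 2.40·ey = (-5.7613,-3.6433)
θ=269°: B = A + 4.00·(cos269°, sin269°) = (-0.0698, -3.9994)
θ=269°: |BD| = 8.1226
θ=269°: circle(B,3.00) ∩ circle(D,8.00): a=0.6757, h=2.9229
θ=269°:   candidates: C₊=(-0.9208,-1.1226) cross=23.742; C₋=(1.9575,-6.2107) cross=-23.742
θ=269°:   branch + wants cross > 0 → take C=(-0.9208,-1.1226) (cross=23.742)
θ=269°: ex = (C−B)/|BC| = (-0.2837,0.9589); ey = (-0.9589,-0.2837)
θ=269°: P = B + -2.18·ex + 2.40·ey = (-1.7528,-6.7707)

θ=214°: -6.52 -1.76
θ=230°: -5.76 -3.64
θ=269°: -1.75 -6.77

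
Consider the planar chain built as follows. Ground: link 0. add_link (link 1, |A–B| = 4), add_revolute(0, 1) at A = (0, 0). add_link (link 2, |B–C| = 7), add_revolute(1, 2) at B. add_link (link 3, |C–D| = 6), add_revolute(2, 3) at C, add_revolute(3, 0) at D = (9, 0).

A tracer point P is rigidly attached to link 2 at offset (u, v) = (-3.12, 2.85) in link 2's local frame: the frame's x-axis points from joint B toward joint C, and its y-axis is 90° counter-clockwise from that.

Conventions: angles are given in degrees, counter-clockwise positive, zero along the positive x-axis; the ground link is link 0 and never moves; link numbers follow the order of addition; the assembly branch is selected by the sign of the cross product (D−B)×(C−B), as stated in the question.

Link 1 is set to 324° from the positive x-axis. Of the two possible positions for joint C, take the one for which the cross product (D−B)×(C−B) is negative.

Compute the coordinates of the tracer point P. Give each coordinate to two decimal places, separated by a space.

A=(0,0), D=(9.00,0)
B = A + 4.00·(cos324°, sin324°) = (3.2361, -2.3511)
|BD| = 6.2250
circle(B,7.00) ∩ circle(D,6.00): a=4.1567, h=5.6322
  candidates: C₊=(4.9576,4.4339) cross=35.061; C₋=(9.2121,-5.9962) cross=-35.061
  branch - wants cross < 0 → take C=(9.2121,-5.9962) (cross=-35.061)
ex = (C−B)/|BC| = (0.8537,-0.5207); ey = (0.5207,0.8537)
P = B + -3.12·ex + 2.85·ey = (2.0565,1.7066)

2.06 1.71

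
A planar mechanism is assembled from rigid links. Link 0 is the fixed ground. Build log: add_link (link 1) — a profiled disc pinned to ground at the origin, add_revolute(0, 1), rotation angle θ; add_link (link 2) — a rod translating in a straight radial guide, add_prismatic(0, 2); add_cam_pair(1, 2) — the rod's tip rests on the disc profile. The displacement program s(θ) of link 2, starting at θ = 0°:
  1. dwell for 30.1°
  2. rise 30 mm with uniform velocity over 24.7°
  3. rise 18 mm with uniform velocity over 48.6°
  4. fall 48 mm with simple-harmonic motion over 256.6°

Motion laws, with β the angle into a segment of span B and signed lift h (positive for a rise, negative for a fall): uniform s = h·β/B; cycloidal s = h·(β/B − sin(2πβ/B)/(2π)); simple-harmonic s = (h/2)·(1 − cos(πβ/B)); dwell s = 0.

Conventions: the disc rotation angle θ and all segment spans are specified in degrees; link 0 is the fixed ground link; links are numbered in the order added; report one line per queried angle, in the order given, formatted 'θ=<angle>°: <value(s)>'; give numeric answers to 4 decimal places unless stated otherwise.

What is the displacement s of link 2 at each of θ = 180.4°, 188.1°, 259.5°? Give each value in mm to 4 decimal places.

seg 1 [0°–30.1°] dwell: s stays 0.0000
seg 2 [30.1°–54.8°] uniform, h=30: full span → s += 30 → s = 30.0000
seg 3 [54.8°–103.4°] uniform, h=18: full span → s += 18 → s = 48.0000
seg 4 [103.4°–360°] simple-harmonic, h=-48: θ=180.4° here. β=77, B=256.6. -48/2·(1 − cos(π·0.3001)) = -9.8979 → s = 38.1021
seg 4 [103.4°–360°] simple-harmonic, h=-48: θ=188.1° here. β=84.7, B=256.6. -48/2·(1 − cos(π·0.3301)) = -11.7886 → s = 36.2114
seg 4 [103.4°–360°] simple-harmonic, h=-48: θ=259.5° here. β=156.1, B=256.6. -48/2·(1 − cos(π·0.6083)) = -32.0118 → s = 15.9882

θ=180.4°: 38.1021
θ=188.1°: 36.2114
θ=259.5°: 15.9882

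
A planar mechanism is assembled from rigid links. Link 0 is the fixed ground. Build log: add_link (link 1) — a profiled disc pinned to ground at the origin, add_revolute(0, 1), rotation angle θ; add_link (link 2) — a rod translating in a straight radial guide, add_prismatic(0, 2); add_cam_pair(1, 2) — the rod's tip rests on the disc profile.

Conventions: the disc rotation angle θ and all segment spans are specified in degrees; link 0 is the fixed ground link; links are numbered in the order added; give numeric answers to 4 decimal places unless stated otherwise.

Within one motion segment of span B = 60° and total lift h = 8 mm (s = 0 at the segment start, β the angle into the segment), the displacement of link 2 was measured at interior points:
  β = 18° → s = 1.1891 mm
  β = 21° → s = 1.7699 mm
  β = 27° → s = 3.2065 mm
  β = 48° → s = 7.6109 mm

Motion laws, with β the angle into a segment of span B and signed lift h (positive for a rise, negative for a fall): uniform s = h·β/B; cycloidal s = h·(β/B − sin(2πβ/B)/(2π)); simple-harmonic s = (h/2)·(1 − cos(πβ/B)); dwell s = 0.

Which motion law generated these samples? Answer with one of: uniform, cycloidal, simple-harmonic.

candidates at β/B = r: uniform s = h·r (linear in β); cycloidal s = h·(r − sin(2πr)/(2π)); simple-harmonic s = (h/2)(1 − cos(πr))
β=18°: printed 1.1891 | uniform 2.4000, cycloidal 1.1891, simple-harmonic 1.6489
β=21°: printed 1.7699 | uniform 2.8000, cycloidal 1.7699, simple-harmonic 2.1840
β=27°: printed 3.2065 | uniform 3.6000, cycloidal 3.2065, simple-harmonic 3.3743
β=48°: printed 7.6109 | uniform 6.4000, cycloidal 7.6109, simple-harmonic 7.2361
only one law matches every sample → cycloidal

cycloidal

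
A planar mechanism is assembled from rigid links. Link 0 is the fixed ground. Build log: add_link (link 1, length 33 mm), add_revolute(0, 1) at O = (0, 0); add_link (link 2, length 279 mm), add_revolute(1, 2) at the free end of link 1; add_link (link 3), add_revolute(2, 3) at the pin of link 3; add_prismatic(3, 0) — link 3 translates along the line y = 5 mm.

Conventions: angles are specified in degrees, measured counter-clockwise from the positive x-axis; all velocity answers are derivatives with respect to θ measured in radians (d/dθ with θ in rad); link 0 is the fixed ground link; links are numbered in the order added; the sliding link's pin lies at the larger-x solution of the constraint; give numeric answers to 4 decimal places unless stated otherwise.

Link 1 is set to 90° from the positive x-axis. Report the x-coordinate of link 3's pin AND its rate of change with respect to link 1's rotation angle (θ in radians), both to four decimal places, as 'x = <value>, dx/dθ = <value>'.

geometry: r = 33 mm, L = 279 mm, e = 5 mm
crank pin P = (r cos θ, r sin θ) = (0.000000, 33.000000)
h = r sin θ − e = 33.000000 − 5 = 28.000000
x = r cos θ + √(L² − h²) = 0.000000 + 277.591426 = 277.591426
dx/dθ = −r sin θ − h·r cos θ/√(L² − h²) (θ in radians; h = 28.000000) = -33.000000

x = 277.5914, dx/dθ = -33.0000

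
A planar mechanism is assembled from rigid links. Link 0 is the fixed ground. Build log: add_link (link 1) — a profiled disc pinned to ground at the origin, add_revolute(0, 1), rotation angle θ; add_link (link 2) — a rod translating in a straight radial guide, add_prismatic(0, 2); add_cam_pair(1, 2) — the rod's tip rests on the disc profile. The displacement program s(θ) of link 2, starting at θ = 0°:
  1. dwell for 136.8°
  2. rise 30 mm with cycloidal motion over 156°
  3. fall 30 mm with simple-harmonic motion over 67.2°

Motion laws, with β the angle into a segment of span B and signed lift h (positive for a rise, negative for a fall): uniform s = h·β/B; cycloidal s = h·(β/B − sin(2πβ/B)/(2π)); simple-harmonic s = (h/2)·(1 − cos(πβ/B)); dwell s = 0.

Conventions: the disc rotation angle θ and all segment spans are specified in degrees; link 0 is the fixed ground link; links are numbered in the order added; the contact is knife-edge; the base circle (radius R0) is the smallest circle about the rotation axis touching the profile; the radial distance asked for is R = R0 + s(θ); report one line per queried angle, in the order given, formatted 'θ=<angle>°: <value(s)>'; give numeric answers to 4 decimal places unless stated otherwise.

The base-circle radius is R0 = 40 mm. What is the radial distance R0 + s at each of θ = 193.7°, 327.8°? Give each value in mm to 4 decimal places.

seg 1 [0°–136.8°] dwell: s stays 0.0000
seg 2 [136.8°–292.8°] cycloidal, h=30: θ=193.7° here. β=56.9, B=156. 30·(0.3647 − sin(2π·0.3647)/(2π)) = 7.3557 → s = 7.3557
seg 2 [136.8°–292.8°] cycloidal, h=30: full span → s += 30 → s = 30.0000
seg 3 [292.8°–360°] simple-harmonic, h=-30: θ=327.8° here. β=35, B=67.2. -30/2·(1 − cos(π·0.5208)) = -15.9810 → s = 14.0190
θ=193.7°: R = R0 + s = 40 + 7.3557 = 47.3557
θ=327.8°: R = R0 + s = 40 + 14.0190 = 54.0190

θ=193.7°: 47.3557
θ=327.8°: 54.0190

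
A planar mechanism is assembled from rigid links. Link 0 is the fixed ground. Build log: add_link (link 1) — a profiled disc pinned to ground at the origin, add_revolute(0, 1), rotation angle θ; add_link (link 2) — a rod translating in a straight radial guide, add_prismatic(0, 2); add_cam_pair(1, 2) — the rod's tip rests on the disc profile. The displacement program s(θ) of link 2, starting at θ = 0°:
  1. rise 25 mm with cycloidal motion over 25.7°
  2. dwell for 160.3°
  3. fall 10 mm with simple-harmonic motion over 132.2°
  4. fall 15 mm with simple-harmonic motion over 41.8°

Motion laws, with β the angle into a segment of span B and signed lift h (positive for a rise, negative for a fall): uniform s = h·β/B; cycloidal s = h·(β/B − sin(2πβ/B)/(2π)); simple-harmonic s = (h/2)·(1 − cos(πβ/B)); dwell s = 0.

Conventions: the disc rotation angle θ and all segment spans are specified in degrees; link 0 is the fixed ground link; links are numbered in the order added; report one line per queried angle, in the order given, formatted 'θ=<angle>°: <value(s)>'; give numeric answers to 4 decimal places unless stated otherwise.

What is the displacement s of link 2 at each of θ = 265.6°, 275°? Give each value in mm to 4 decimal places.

seg 1 [0°–25.7°] cycloidal, h=25: full span → s += 25 → s = 25.0000
seg 2 [25.7°–186°] dwell: s stays 25.0000
seg 3 [186°–318.2°] simple-harmonic, h=-10: θ=265.6° here. β=79.6, B=132.2. -10/2·(1 − cos(π·0.6021)) = -6.5767 → s = 18.4233
seg 3 [186°–318.2°] simple-harmonic, h=-10: θ=275° here. β=89, B=132.2. -10/2·(1 − cos(π·0.6732)) = -7.5886 → s = 17.4114

θ=265.6°: 18.4233
θ=275°: 17.4114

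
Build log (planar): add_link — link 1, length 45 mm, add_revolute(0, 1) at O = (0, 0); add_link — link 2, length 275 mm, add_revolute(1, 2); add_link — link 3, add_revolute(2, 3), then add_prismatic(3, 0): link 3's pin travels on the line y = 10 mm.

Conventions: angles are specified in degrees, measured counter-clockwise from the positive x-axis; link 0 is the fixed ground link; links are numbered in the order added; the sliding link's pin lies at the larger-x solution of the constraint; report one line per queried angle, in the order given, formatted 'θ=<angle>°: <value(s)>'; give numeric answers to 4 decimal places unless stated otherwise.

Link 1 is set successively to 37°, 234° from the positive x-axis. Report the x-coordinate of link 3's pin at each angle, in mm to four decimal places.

geometry: r = 45 mm, L = 275 mm, e = 10 mm
θ=37°: crank pin P = (r cos θ, r sin θ) = (35.938598, 27.081676)
θ=37°: h = r sin θ − e = 27.081676 − 10 = 17.081676
θ=37°: x = r cos θ + √(L² − h²) = 35.938598 + 274.468972 = 310.407570
θ=234°: crank pin P = (r cos θ, r sin θ) = (-26.450336, -36.405765)
θ=234°: h = r sin θ − e = -36.405765 − 10 = -46.405765
θ=234°: x = r cos θ + √(L² − h²) = -26.450336 + 271.056276 = 244.605940

θ=37°: 310.4076
θ=234°: 244.6059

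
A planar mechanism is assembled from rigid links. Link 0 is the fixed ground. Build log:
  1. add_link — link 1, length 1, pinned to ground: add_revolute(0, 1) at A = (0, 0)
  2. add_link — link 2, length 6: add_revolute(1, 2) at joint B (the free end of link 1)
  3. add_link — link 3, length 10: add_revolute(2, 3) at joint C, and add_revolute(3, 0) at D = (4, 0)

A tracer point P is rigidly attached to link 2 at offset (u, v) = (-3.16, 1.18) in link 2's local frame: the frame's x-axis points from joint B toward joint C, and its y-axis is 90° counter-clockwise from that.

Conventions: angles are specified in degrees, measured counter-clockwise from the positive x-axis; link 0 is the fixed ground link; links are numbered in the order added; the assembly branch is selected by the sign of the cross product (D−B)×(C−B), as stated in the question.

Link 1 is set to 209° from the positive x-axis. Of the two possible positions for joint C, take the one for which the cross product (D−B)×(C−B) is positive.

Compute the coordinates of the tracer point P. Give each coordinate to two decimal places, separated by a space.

A=(0,0), D=(4.00,0)
B = A + 1.00·(cos209°, sin209°) = (-0.8746, -0.4848)
|BD| = 4.8987
circle(B,6.00) ∩ circle(D,10.00): a=-4.0831, h=4.3964
  candidates: C₊=(-5.3727,3.4860) cross=21.537; C₋=(-4.5025,-5.2638) cross=-21.537
  branch + wants cross > 0 → take C=(-5.3727,3.4860) (cross=21.537)
ex = (C−B)/|BC| = (-0.7497,0.6618); ey = (-0.6618,-0.7497)
P = B + -3.16·ex + 1.18·ey = (0.7135,-3.4607)

0.71 -3.46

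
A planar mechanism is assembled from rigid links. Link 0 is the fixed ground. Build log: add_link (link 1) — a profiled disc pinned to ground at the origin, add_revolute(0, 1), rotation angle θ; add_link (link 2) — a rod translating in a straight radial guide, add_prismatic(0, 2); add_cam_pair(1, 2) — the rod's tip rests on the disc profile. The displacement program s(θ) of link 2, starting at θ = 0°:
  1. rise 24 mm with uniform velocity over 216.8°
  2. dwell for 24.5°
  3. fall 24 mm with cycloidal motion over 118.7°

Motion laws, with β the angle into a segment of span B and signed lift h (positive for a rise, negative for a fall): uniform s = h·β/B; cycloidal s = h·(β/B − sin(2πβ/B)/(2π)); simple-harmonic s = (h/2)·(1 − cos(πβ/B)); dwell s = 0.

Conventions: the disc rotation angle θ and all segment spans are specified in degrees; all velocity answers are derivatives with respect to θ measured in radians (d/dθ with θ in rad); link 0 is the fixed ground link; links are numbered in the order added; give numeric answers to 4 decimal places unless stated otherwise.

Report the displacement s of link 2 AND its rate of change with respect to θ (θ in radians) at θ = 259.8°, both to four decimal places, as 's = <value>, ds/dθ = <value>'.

seg 1 [0°–216.8°] uniform, h=24: full span → s += 24 → s = 24.0000
seg 2 [216.8°–241.3°] dwell: s stays 24.0000
seg 3 [241.3°–360°] cycloidal, h=-24: θ=259.8° here. β=18.5, B=118.7. -24·(0.1559 − sin(2π·0.1559)/(2π)) = -0.5698 → s = 23.4302
velocity in seg [241.3°–360°] (cycloidal), θ in radians: β = 18.5° = 0.3229 rad, B = 118.7° = 2.0717 rad; ds/dθ = (h/B)(1 − cos(2πβ/B)) = ((-24)/2.0717)(1 − cos(2π·0.1559)) = -5.124686 mm/rad

s = 23.4302, ds/dθ = -5.1247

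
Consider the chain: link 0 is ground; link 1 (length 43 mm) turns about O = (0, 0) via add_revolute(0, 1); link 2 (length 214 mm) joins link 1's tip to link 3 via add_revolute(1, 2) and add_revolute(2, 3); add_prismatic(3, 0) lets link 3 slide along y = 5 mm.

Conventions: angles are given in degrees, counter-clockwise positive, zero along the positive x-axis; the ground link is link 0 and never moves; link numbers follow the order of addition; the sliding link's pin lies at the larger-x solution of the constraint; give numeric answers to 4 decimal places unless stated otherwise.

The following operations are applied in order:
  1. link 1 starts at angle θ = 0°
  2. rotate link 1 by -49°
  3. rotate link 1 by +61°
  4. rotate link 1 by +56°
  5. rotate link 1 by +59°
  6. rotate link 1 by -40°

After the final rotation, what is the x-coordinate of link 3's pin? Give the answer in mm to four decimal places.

geometry: r = 43 mm, L = 214 mm, e = 5 mm; θ starts at 0°
rotate link 1 by -49°: θ ← 0° -49° = -49°
rotate link 1 by +61°: θ ← -49° +61° = 12°
rotate link 1 by +56°: θ ← 12° +56° = 68°
rotate link 1 by +59°: θ ← 68° +59° = 127°
rotate link 1 by -40°: θ ← 127° -40° = 87°
crank pin P = (r cos θ, r sin θ) = (2.250446, 42.941070)
h = r sin θ − e = 42.941070 − 5 = 37.941070
x = r cos θ + √(L² − h²) = 2.250446 + 210.609770 = 212.860216

212.8602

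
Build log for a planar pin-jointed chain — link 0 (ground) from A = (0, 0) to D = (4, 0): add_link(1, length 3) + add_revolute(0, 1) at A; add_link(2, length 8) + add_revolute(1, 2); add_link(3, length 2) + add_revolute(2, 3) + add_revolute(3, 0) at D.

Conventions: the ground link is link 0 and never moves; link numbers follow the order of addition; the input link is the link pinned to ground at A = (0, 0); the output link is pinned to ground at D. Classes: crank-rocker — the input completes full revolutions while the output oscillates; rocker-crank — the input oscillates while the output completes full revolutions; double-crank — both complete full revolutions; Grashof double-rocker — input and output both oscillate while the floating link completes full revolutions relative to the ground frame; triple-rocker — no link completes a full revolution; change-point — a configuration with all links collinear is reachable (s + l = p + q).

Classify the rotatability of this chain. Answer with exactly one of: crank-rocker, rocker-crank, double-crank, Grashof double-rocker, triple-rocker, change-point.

lengths: ground=4, input=3, coupler=8, output=2
sorted: s=2 (shortest), l=8 (longest), p+q=7
s + l = 10 vs p + q = 7
s + l > p + q → non-Grashof → no link fully rotates → triple-rocker

triple-rocker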